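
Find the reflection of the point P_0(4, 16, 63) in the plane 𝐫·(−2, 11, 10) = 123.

With n = (−2, 11, 10), the signed offset is (n·P_0 − 123)/|n|² = 675/225 = 3.
P_0' = P_0 − 2t·n = (4, 16, 63) − 6·(−2, 11, 10) = (16, −50, 3).

(16, -50, 3)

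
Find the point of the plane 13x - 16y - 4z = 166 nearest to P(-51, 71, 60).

(14, -9, 40)

n = (13, -16, -4), |n|² = 441, and n·P − 166 = -2205.
t = -2205/441 = -5, so the foot is P − t·n = (-51, 71, 60) − (-5)·(13, -16, -4) = (14, -9, 40).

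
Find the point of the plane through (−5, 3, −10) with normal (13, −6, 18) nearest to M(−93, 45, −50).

(-41, 21, 22)

n = (13, −6, 18), |n|² = 529, and n·M − (-263) = -2116.
t = -2116/529 = -4, so the foot is M − t·n = (−93, 45, −50) − (-4)·(13, −6, 18) = (−41, 21, 22).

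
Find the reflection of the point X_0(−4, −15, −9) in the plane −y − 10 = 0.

(-4, -5, -9)

n = (0, −1, 0), |n|² = 1, n·X_0 − 10 = 5, so t = 5/1 = 5.
Foot F = X_0 − 5·n = (−4, −10, −9); the reflection is 2F − X_0 = (−4, −5, −9).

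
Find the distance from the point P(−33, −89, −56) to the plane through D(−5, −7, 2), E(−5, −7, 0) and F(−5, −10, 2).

28

DE = (0, 0, −2) and DF = (0, −3, 0), so a normal is n = DE × DF = (−6, 0, 0).
Then n·(−33, −89, −56) − 30 = 168.
|n| = √(36 + 0 + 0) = 6, so the distance is |168|/6 = 28.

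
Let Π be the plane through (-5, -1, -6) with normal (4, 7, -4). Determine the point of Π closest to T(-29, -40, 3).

(-9, -5, -17)

The perpendicular from T has direction n = (4, 7, -4): r = (-29, -40, 3) + t(4, 7, -4).
Substitute into the plane: n·(T + tn) = -3 gives -408 + 81t = -3, so t = 5.
Foot = (-29, -40, 3) + 5·(4, 7, -4) = (-9, -5, -17).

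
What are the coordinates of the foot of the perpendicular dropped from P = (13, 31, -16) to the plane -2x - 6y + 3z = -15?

n = (-2, -6, 3), |n|² = 49, and n·P − (-15) = -245.
t = -245/49 = -5, so the foot is P − t·n = (13, 31, -16) − (-5)·(-2, -6, 3) = (3, 1, -1).

(3, 1, -1)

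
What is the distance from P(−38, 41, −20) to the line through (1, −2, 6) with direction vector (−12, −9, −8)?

Direction vector d = (−12, −9, −8).
AP = (−39, 43, −26), and AP × d = (−578, 0, 867).
|AP × d|² = 1085773 and |d|² = 289, so the distance is √(1085773/289) = √3757 = 17√13.

17√13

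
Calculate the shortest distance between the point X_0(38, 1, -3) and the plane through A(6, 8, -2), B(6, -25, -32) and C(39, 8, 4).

1/3

AB = (0, -33, -30) and AC = (33, 0, 6), so a normal is n = AB × AC = (-198, -990, 1089).
d = |(-198)·38 + (-990)·1 + 1089·(-3) − (-11286)| / √(39204 + 980100 + 1185921) = |-495| / 1485 = 1/3.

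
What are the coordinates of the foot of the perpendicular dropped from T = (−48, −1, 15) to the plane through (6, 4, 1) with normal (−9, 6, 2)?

n = (−9, 6, 2), |n|² = 121, and n·T − (-28) = 484.
t = 484/121 = 4, so the foot is T − t·n = (−48, −1, 15) − 4·(−9, 6, 2) = (−12, −25, 7).

(-12, -25, 7)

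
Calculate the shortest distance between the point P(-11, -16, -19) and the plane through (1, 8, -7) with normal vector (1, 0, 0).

12

The plane has equation n·(r − (1, 8, -7)) = 0, i.e. n·r = 1.
Then n·(-11, -16, -19) - 1 = -12.
|n| = √(1 + 0 + 0) = 1, so the distance is |-12|/1 = 12.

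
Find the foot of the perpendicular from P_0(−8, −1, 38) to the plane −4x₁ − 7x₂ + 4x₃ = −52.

n = (−4, −7, 4), |n|² = 81, and n·P_0 − (-52) = 243.
t = 243/81 = 3, so the foot is P_0 − t·n = (−8, −1, 38) − 3·(−4, −7, 4) = (4, 20, 26).

(4, 20, 26)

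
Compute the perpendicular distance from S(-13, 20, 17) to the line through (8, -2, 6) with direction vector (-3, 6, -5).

Direction vector d = (-3, 6, -5).
AP = (-21, 22, 11); AP·d = 140, |AP|² = 1046, |d|² = 70.
distance² = |AP|² − (AP·d)²/|d|² = 1046 − 19600/70 = 766, so the distance is √766.

√766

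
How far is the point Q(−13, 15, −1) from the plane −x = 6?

7

Normal vector n = (−1, 0, 0), and n·(−13, 15, −1) − 6 = 7.
|n| = √(1 + 0 + 0) = 1, so the distance is |7|/1 = 7.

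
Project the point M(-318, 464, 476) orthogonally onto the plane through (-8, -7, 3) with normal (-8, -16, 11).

(-946/3, 1408/3, 1417/3)

The perpendicular from M has direction n = (-8, -16, 11): r = (-318, 464, 476) + t(-8, -16, 11).
Substitute into the plane: n·(M + tn) = 209 gives 356 + 441t = 209, so t = -1/3.
Foot = (-318, 464, 476) + (-1/3)·(-8, -16, 11) = (-946/3, 1408/3, 1417/3).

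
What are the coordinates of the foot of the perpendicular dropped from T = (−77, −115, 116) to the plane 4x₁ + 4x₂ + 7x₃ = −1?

(-713/9, -1055/9, 1009/9)

n = (4, 4, 7), |n|² = 81, and n·T − (-1) = 45.
t = 45/81 = 5/9, so the foot is T − t·n = (−77, −115, 116) − (5/9)·(4, 4, 7) = (−713/9, −1055/9, 1009/9).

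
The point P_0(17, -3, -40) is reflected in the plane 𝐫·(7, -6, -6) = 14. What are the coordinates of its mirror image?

(-25, 33, -4)

n = (7, -6, -6), |n|² = 121, n·P_0 − 14 = 363, so t = 363/121 = 3.
Foot F = P_0 − 3·n = (-4, 15, -22); the reflection is 2F − P_0 = (-25, 33, -4).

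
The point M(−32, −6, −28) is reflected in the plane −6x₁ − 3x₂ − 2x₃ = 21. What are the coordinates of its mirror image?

(28, 24, -8)

n = (−6, −3, −2), |n|² = 49, n·M − 21 = 245, so t = 245/49 = 5.
Foot F = M − 5·n = (−2, 9, −18); the reflection is 2F − M = (28, 24, −8).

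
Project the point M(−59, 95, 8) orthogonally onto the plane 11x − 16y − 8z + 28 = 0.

n = (11, −16, −8), |n|² = 441, and n·M − (-28) = -2205.
t = -2205/441 = -5, so the foot is M − t·n = (−59, 95, 8) − (-5)·(11, −16, −8) = (−4, 15, −32).

(-4, 15, -32)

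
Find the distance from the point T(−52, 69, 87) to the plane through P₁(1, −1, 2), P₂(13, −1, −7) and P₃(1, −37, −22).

P₁P₂ = (12, 0, −9) and P₁P₃ = (0, −36, −24), so a normal is n = P₁P₂ × P₁P₃ = (−324, 288, −432).
Then n·(−52, 69, 87) − (−1476) = 612.
|n| = √(104976 + 82944 + 186624) = 612, so the distance is |612|/612 = 1.

1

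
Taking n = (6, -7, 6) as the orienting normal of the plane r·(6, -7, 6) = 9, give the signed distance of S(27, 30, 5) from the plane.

n·S − 9 = -27.
|n| = 11, so the signed distance is -27/11.

-27/11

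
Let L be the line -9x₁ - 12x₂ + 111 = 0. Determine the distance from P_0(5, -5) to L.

d = |(-9)·5 + (-12)·(-5) − (-111)| / √(81 + 144) = |126|/15 = 42/5.

42/5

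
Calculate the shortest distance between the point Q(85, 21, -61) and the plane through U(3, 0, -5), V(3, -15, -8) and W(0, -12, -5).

27/√42

UV = (0, -15, -3) and UW = (-3, -12, 0), so a normal is n = UV × UW = (-36, 9, -45).
d = |(-36)·85 + 9·21 + (-45)·(-61) − 117| / √(1296 + 81 + 2025) = |-243| / (9√42) = 27/√42.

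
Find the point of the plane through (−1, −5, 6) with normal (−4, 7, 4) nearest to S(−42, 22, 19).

n = (−4, 7, 4), |n|² = 81, and n·S − (-7) = 405.
t = 405/81 = 5, so the foot is S − t·n = (−42, 22, 19) − 5·(−4, 7, 4) = (−22, −13, −1).

(-22, -13, -1)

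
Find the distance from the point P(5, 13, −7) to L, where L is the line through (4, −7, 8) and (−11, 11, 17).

A direction vector is d = (−15, 18, 9).
AP = (1, 20, −15); AP·d = 210, |AP|² = 626, |d|² = 630.
distance² = |AP|² − (AP·d)²/|d|² = 626 − 44100/630 = 556, so the distance is 2√139.

2√139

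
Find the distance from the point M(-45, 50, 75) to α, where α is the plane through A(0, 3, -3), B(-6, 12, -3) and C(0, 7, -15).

AB = (-6, 9, 0) and AC = (0, 4, -12), so a normal is n = AB × AC = (-108, -72, -24).
Then n·(-45, 50, 75) - (-144) = -396.
|n| = √(11664 + 5184 + 576) = 132, so the distance is |-396|/132 = 3.

3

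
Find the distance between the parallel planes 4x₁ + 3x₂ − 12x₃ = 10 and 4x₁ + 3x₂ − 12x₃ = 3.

7/13

With common normal n = (4, 3, −12) (|n| = 13), the distance is |10 − 3|/|n| = 7/13.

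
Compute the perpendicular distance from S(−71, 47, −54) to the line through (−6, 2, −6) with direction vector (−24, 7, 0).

√2929

Direction vector d = (−24, 7, 0).
AP = (−65, 45, −48), and AP × d = (336, 1152, 625).
|AP × d|² = 1830625 and |d|² = 625, so the distance is √(1830625/625) = √2929.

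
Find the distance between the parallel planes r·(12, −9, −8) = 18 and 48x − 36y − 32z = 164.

23/17

Divide the second equation by 4 to match normals: 12x − 9y − 8z = 41.
With common normal n = (12, −9, −8) (|n| = 17), the distance is |18 − 41|/|n| = 23/17.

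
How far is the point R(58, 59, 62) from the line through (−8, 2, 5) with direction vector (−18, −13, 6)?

Direction vector d = (−18, −13, 6).
AP = (66, 57, 57); AP·d = -1587, |AP|² = 10854, |d|² = 529.
distance² = |AP|² − (AP·d)²/|d|² = 10854 − 2518569/529 = 6093, so the distance is 3√677.

3√677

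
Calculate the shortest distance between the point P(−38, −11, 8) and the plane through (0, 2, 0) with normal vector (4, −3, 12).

The plane has equation n·(r − (0, 2, 0)) = 0, i.e. n·r = -6.
Then n·(−38, −11, 8) − (−6) = −17.
|n| = √(16 + 9 + 144) = 13, so the distance is |-17|/13 = 17/13.

17/13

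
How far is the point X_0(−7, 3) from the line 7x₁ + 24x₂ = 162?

139/25

d = |7·(-7) + 24·3 − 162| / √(49 + 576) = |-139|/25 = 139/25.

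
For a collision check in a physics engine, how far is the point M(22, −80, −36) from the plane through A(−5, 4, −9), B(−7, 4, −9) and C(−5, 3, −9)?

AB = (−2, 0, 0) and AC = (0, −1, 0), so a normal is n = AB × AC = (0, 0, 2).
Then n·(22, −80, −36) − (−18) = −54.
|n| = √(0 + 0 + 4) = 2, so the distance is |-54|/2 = 27.

27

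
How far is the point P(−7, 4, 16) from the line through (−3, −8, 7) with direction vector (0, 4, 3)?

4

Direction vector d = (0, 4, 3).
AP = (−4, 12, 9), and AP × d = (0, 12, −16).
|AP × d|² = 400 and |d|² = 25, so the distance is √(400/25) = √16 = 4.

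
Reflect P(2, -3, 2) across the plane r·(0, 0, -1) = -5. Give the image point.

(2, -3, 8)

n = (0, 0, -1), |n|² = 1, n·P − (-5) = 3, so t = 3/1 = 3.
Foot F = P − 3·n = (2, -3, 5); the reflection is 2F − P = (2, -3, 8).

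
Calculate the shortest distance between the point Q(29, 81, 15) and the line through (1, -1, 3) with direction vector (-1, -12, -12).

Direction vector d = (-1, -12, -12).
AP = (28, 82, 12), and AP × d = (-840, 324, -254).
|AP × d|² = 875092 and |d|² = 289, so the distance is √(875092/289) = √3028 = 2√757.

2√757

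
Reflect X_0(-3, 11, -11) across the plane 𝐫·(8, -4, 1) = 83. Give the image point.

(29, -5, -7)

n = (8, -4, 1), |n|² = 81, n·X_0 − 83 = -162, so t = -162/81 = -2.
Foot F = X_0 − (-2)·n = (13, 3, -9); the reflection is 2F − X_0 = (29, -5, -7).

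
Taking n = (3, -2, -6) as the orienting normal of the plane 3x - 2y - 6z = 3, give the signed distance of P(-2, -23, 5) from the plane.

1

n·P − 3 = 7.
|n| = 7, so the signed distance is 7/7 = 1.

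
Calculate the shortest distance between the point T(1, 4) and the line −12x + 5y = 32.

24/13

The normal to the line is n = (−12, 5) with |n| = 13.
|n·T − 32| = |8 − 32| = 24, so the distance is 24/13.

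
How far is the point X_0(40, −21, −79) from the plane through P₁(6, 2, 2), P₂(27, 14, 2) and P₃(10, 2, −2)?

3

P₁P₂ = (21, 12, 0) and P₁P₃ = (4, 0, −4), so a normal is n = P₁P₂ × P₁P₃ = (−48, 84, −48).
Then n·(40, −21, −79) − (−216) = 324.
|n| = √(2304 + 7056 + 2304) = 108, so the distance is |324|/108 = 3.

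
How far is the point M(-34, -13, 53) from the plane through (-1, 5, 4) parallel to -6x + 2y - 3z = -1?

15/7

Parallel planes share the normal n = (-6, 2, -3); since (-1, 5, 4) lies on the plane, its equation is -6x + 2y - 3z = 4.
Then n·(-34, -13, 53) - 4 = 15.
|n| = √(36 + 4 + 9) = 7, so the distance is |15|/7 = 15/7.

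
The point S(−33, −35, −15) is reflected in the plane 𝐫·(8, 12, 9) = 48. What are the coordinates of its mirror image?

n = (8, 12, 9), |n|² = 289, n·S − 48 = -867, so t = -867/289 = -3.
Foot F = S − (-3)·n = (−9, 1, 12); the reflection is 2F − S = (15, 37, 39).

(15, 37, 39)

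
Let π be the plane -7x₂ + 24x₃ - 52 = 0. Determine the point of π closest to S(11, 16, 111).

n = (0, -7, 24), |n|² = 625, and n·S − 52 = 2500.
t = 2500/625 = 4, so the foot is S − t·n = (11, 16, 111) − 4·(0, -7, 24) = (11, 44, 15).

(11, 44, 15)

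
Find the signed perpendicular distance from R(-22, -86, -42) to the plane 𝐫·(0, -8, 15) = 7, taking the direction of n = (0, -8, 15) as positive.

3

n·R − 7 = 51.
|n| = 17, so the signed distance is 51/17 = 3.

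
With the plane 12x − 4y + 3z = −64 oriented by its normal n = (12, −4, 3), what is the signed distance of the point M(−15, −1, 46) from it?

2

n·M − (-64) = 26.
|n| = 13, so the signed distance is 26/13 = 2.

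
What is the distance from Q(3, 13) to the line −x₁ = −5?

2

d = |(-1)·3 + 0·13 − (-5)| / √(1 + 0) = |2|/1 = 2.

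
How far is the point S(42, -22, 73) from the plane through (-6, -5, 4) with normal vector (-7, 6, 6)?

The plane has equation n·(r − (-6, -5, 4)) = 0, i.e. n·r = 36.
Then n·(42, -22, 73) - 36 = -24.
|n| = √(49 + 36 + 36) = 11, so the distance is |-24|/11 = 24/11.

24/11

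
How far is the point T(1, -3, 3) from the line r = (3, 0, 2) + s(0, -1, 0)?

√5

Direction vector d = (0, -1, 0).
AP = (-2, -3, 1), and AP × d = (1, 0, 2).
|AP × d|² = 5 and |d|² = 1, so the distance is √5.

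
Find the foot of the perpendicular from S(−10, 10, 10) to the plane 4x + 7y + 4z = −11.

The perpendicular from S has direction n = (4, 7, 4): r = (−10, 10, 10) + μ(4, 7, 4).
Substitute into the plane: n·(S + μn) = -11 gives 70 + 81μ = -11, so μ = -1.
Foot = (−10, 10, 10) + (-1)·(4, 7, 4) = (−14, 3, 6).

(-14, 3, 6)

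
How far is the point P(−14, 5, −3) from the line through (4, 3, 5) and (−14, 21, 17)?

A direction vector is d = (−18, 18, 12).
AP = (−18, 2, −8); AP·d = 264, |AP|² = 392, |d|² = 792.
distance² = |AP|² − (AP·d)²/|d|² = 392 − 69696/792 = 304, so the distance is 4√19.

4√19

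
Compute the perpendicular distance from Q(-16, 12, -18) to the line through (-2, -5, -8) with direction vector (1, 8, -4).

3√29

Direction vector d = (1, 8, -4).
AP = (-14, 17, -10), and AP × d = (12, -66, -129).
|AP × d|² = 21141 and |d|² = 81, so the distance is √(21141/81) = √261 = 3√29.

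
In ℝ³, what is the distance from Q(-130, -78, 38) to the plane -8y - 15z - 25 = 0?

d = |(-8)·(-78) + (-15)·38 − 25| / √(0 + 64 + 225) = |29| / 17 = 29/17.

29/17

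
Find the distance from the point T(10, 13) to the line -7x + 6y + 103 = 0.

111√85/85

d = |(-7)·10 + 6·13 − (-103)| / √(49 + 36) = |111|/√85 = 111/√85.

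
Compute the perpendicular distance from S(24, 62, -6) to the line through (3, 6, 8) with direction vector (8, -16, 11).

Direction vector d = (8, -16, 11).
AP = (21, 56, -14); AP·d = -882, |AP|² = 3773, |d|² = 441.
distance² = |AP|² − (AP·d)²/|d|² = 3773 − 777924/441 = 2009, so the distance is 7√41.

7√41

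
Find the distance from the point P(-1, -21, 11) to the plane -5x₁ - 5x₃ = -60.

Normal vector n = (-5, 0, -5), and n·(-1, -21, 11) - (-60) = 10.
|n| = √(25 + 0 + 25) = 5√2, so the distance is |10|/(5√2) = √2.

√2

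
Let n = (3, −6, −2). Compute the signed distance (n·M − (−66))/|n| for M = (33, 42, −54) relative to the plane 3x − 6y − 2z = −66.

3

n·M − (-66) = 21.
|n| = 7, so the signed distance is 21/7 = 3.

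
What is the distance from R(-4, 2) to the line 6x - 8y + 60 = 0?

2

d = |6·(-4) + (-8)·2 − (-60)| / √(36 + 64) = |20|/10 = 2.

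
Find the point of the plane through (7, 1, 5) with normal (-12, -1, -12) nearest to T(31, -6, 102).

(-29, -11, 42)

n = (-12, -1, -12), |n|² = 289, and n·T − (-145) = -1445.
t = -1445/289 = -5, so the foot is T − t·n = (31, -6, 102) − (-5)·(-12, -1, -12) = (-29, -11, 42).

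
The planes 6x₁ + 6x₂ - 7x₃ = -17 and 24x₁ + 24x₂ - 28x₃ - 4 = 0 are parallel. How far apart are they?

Divide the second equation by 4 to match normals: 6x₁ + 6x₂ - 7x₃ = 1.
With common normal n = (6, 6, -7) (|n| = 11), the distance is |(-17) − 1|/|n| = 18/11.

18/11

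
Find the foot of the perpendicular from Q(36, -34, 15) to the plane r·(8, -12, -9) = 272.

The perpendicular from Q has direction n = (8, -12, -9): r = (36, -34, 15) + λ(8, -12, -9).
Substitute into the plane: n·(Q + λn) = 272 gives 561 + 289λ = 272, so λ = -1.
Foot = (36, -34, 15) + (-1)·(8, -12, -9) = (28, -22, 24).

(28, -22, 24)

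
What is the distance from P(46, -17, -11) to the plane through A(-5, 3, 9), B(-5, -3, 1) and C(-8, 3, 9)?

4

AB = (0, -6, -8) and AC = (-3, 0, 0), so a normal is n = AB × AC = (0, 24, -18).
Then n·(46, -17, -11) - (-90) = -120.
|n| = √(0 + 576 + 324) = 30, so the distance is |-120|/30 = 4.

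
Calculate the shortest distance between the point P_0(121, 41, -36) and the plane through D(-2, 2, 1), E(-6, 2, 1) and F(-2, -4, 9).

9

DE = (-4, 0, 0) and DF = (0, -6, 8), so a normal is n = DE × DF = (0, 32, 24).
Then n·(121, 41, -36) - 88 = 360.
|n| = √(0 + 1024 + 576) = 40, so the distance is |360|/40 = 9.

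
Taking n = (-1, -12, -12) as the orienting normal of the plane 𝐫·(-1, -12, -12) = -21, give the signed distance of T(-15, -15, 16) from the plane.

n·T − (-21) = 24.
|n| = 17, so the signed distance is 24/17.

24/17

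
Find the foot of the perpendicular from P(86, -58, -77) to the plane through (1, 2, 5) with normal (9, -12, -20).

The perpendicular from P has direction n = (9, -12, -20): r = (86, -58, -77) + μ(9, -12, -20).
Substitute into the plane: n·(P + μn) = -115 gives 3010 + 625μ = -115, so μ = -5.
Foot = (86, -58, -77) + (-5)·(9, -12, -20) = (41, 2, 23).

(41, 2, 23)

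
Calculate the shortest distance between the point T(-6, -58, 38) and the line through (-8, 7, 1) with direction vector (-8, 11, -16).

Direction vector d = (-8, 11, -16).
AP = (2, -65, 37); AP·d = -1323, |AP|² = 5598, |d|² = 441.
distance² = |AP|² − (AP·d)²/|d|² = 5598 − 1750329/441 = 1629, so the distance is 3√181.

3√181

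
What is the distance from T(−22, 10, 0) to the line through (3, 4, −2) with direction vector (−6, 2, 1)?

3

Direction vector d = (−6, 2, 1).
AP = (−25, 6, 2); AP·d = 164, |AP|² = 665, |d|² = 41.
distance² = |AP|² − (AP·d)²/|d|² = 665 − 26896/41 = 9, so the distance is 3.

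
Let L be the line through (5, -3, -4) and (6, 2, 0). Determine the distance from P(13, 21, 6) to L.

2√17

A direction vector is d = (1, 5, 4).
AP = (8, 24, 10), and AP × d = (46, -22, 16).
|AP × d|² = 2856 and |d|² = 42, so the distance is √(2856/42) = √68 = 2√17.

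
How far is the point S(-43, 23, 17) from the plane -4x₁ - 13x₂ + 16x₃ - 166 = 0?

Normal vector n = (-4, -13, 16), and n·(-43, 23, 17) - 166 = -21.
|n| = √(16 + 169 + 256) = 21, so the distance is |-21|/21 = 1.

1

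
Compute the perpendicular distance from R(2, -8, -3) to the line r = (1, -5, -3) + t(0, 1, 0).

Direction vector d = (0, 1, 0).
AP = (1, -3, 0), and AP × d = (0, 0, 1).
|AP × d|² = 1 and |d|² = 1, so the distance is √1 = 1.

1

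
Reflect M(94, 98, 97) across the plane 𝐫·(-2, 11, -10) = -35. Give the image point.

(466/5, 512/5, 93)

With n = (-2, 11, -10), the signed offset is (n·M − (-35))/|n|² = -45/225 = -1/5.
M' = M − 2t·n = (94, 98, 97) − (-2/5)·(-2, 11, -10) = (466/5, 512/5, 93).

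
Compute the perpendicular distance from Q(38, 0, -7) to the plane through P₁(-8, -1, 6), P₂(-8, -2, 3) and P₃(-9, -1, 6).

P₁P₂ = (0, -1, -3) and P₁P₃ = (-1, 0, 0), so a normal is n = P₁P₂ × P₁P₃ = (0, 3, -1).
n = (0, 3, -1); n·P − (-9) = 16; |n| = √10; distance = 16/√10 = 8√10/5.

16/√10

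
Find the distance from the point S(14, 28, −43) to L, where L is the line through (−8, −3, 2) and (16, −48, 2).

√3181

A direction vector is d = (24, −45, 0).
AP = (22, 31, −45); AP·d = -867, |AP|² = 3470, |d|² = 2601.
distance² = |AP|² − (AP·d)²/|d|² = 3470 − 751689/2601 = 3181, so the distance is √3181.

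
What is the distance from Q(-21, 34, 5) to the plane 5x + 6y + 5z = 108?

Normal vector n = (5, 6, 5), and n·(-21, 34, 5) - 108 = 16.
|n| = √(25 + 36 + 25) = √86, so the distance is |16|/√86 = 16/√86.

16/√86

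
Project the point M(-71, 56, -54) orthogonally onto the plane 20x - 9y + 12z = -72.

(9, 20, -6)

The perpendicular from M has direction n = (20, -9, 12): r = (-71, 56, -54) + λ(20, -9, 12).
Substitute into the plane: n·(M + λn) = -72 gives -2572 + 625λ = -72, so λ = 4.
Foot = (-71, 56, -54) + 4·(20, -9, 12) = (9, 20, -6).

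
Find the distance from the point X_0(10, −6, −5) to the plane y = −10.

4

Normal vector n = (0, 1, 0), and n·(10, −6, −5) − (−10) = 4.
|n| = √(0 + 1 + 0) = 1, so the distance is |4|/1 = 4.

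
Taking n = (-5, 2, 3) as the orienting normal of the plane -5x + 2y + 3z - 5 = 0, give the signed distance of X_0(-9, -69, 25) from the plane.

n·X_0 − 5 = -23.
|n| = √38, so the signed distance is -23/√38.

-23/√38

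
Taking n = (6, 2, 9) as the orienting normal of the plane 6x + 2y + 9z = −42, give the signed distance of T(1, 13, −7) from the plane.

1

n·T − (-42) = 11.
|n| = 11, so the signed distance is 11/11 = 1.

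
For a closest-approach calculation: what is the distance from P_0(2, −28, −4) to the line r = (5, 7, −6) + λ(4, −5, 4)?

5√29

Direction vector d = (4, −5, 4).
AP = (−3, −35, 2), and AP × d = (−130, 20, 155).
|AP × d|² = 41325 and |d|² = 57, so the distance is √(41325/57) = √725 = 5√29.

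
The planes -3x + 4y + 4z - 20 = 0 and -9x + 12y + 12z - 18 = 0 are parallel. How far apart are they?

14/√41

Divide the second equation by 3 to match normals: -3x + 4y + 4z = 6.
Both planes have normal n = (-3, 4, 4), |n| = √41. Any point on the first plane is at distance |6 − 20|/|n| = 14/√41 from the second.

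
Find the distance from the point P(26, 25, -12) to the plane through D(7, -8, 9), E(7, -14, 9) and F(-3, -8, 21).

DE = (0, -6, 0) and DF = (-10, 0, 12), so a normal is n = DE × DF = (-72, 0, -60).
Then n·(26, 25, -12) - (-1044) = -108.
|n| = √(5184 + 0 + 3600) = 12√61, so the distance is |-108|/(12√61) = 9/√61.

9/√61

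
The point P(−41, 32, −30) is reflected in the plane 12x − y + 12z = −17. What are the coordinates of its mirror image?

With n = (12, −1, 12), the signed offset is (n·P − (-17))/|n|² = -867/289 = -3.
P' = P − 2t·n = (−41, 32, −30) − (-6)·(12, −1, 12) = (31, 26, 42).

(31, 26, 42)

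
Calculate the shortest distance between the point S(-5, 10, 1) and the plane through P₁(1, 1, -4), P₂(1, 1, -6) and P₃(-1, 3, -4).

3/√2

P₁P₂ = (0, 0, -2) and P₁P₃ = (-2, 2, 0), so a normal is n = P₁P₂ × P₁P₃ = (4, 4, 0).
n = (4, 4, 0); n·P − 8 = 12; |n| = 4√2; distance = 12/(4√2) = 3/√2.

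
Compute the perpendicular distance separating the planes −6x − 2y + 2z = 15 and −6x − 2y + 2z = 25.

5√11/11

With common normal n = (−6, −2, 2) (|n| = 2√11), the distance is |15 − 25|/|n| = 10/(2√11) = 5√11/11.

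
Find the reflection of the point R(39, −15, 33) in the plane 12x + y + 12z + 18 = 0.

(-33, -21, -39)

n = (12, 1, 12), |n|² = 289, n·R − (-18) = 867, so t = 867/289 = 3.
Foot F = R − 3·n = (3, −18, −3); the reflection is 2F − R = (−33, −21, −39).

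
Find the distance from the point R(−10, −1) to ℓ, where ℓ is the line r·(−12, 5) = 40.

75/13

The normal to the line is n = (−12, 5) with |n| = 13.
|n·R − 40| = |115 − 40| = 75, so the distance is 75/13.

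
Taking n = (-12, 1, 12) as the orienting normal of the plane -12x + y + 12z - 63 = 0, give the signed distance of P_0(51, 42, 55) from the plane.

27/17

n·P_0 − 63 = 27.
|n| = 17, so the signed distance is 27/17.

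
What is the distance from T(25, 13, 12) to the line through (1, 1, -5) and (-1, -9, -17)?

A direction vector is d = (-2, -10, -12).
AP = (24, 12, 17), and AP × d = (26, 254, -216).
|AP × d|² = 111848 and |d|² = 248, so the distance is √(111848/248) = √451.

√451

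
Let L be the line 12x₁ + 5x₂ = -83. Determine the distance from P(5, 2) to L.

153/13

d = |12·5 + 5·2 − (-83)| / √(144 + 25) = |153|/13 = 153/13.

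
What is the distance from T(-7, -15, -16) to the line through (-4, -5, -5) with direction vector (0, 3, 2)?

√22

Direction vector d = (0, 3, 2).
AP = (-3, -10, -11), and AP × d = (13, 6, -9).
|AP × d|² = 286 and |d|² = 13, so the distance is √(286/13) = √22.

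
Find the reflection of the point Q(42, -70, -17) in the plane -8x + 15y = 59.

(-38, 80, -17)

With n = (-8, 15, 0), the signed offset is (n·Q − 59)/|n|² = -1445/289 = -5.
Q' = Q − 2t·n = (42, -70, -17) − (-10)·(-8, 15, 0) = (-38, 80, -17).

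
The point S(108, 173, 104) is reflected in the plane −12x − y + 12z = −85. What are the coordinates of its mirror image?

With n = (−12, −1, 12), the signed offset is (n·S − (-85))/|n|² = -136/289 = -8/17.
S' = S − 2t·n = (108, 173, 104) − (-16/17)·(−12, −1, 12) = (1644/17, 2925/17, 1960/17).

(1644/17, 2925/17, 1960/17)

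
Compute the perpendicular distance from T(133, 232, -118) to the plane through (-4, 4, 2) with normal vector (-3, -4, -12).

9

The plane has equation n·(r − (-4, 4, 2)) = 0, i.e. n·r = -28.
Then n·(133, 232, -118) - (-28) = 117.
|n| = √(9 + 16 + 144) = 13, so the distance is |117|/13 = 9.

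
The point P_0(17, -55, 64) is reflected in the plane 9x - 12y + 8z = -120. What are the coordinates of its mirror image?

n = (9, -12, 8), |n|² = 289, n·P_0 − (-120) = 1445, so t = 1445/289 = 5.
Foot F = P_0 − 5·n = (-28, 5, 24); the reflection is 2F − P_0 = (-73, 65, -16).

(-73, 65, -16)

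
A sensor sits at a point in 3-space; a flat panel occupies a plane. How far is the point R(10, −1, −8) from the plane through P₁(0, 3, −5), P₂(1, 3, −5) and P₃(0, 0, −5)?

P₁P₂ = (1, 0, 0) and P₁P₃ = (0, −3, 0), so a normal is n = P₁P₂ × P₁P₃ = (0, 0, −3).
d = |(-3)·(-8) − 15| / √(0 + 0 + 9) = |9| / 3 = 3.

3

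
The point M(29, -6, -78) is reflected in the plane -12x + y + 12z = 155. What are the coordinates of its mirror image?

With n = (-12, 1, 12), the signed offset is (n·M − 155)/|n|² = -1445/289 = -5.
M' = M − 2t·n = (29, -6, -78) − (-10)·(-12, 1, 12) = (-91, 4, 42).

(-91, 4, 42)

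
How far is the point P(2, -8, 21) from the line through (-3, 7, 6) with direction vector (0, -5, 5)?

Direction vector d = (0, -5, 5).
AP = (5, -15, 15); AP·d = 150, |AP|² = 475, |d|² = 50.
distance² = |AP|² − (AP·d)²/|d|² = 475 − 22500/50 = 25, so the distance is 5.

5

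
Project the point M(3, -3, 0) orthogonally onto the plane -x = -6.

(6, -3, 0)

The perpendicular from M has direction n = (-1, 0, 0): r = (3, -3, 0) + t(-1, 0, 0).
Substitute into the plane: n·(M + tn) = -6 gives -3 + 1t = -6, so t = -3.
Foot = (3, -3, 0) + (-3)·(-1, 0, 0) = (6, -3, 0).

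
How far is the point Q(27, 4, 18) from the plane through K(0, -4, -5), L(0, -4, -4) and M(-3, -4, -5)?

8

KL = (0, 0, 1) and KM = (-3, 0, 0), so a normal is n = KL × KM = (0, -3, 0).
d = |(-3)·4 − 12| / √(0 + 9 + 0) = |-24| / 3 = 8.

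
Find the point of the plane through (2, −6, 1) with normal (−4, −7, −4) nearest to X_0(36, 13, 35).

The perpendicular from X_0 has direction n = (−4, −7, −4): r = (36, 13, 35) + μ(−4, −7, −4).
Substitute into the plane: n·(X_0 + μn) = 30 gives -375 + 81μ = 30, so μ = 5.
Foot = (36, 13, 35) + 5·(−4, −7, −4) = (16, −22, 15).

(16, -22, 15)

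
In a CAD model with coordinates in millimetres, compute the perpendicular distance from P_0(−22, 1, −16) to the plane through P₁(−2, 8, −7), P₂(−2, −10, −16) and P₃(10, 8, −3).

1

P₁P₂ = (0, −18, −9) and P₁P₃ = (12, 0, 4), so a normal is n = P₁P₂ × P₁P₃ = (−72, −108, 216).
Then n·(−22, 1, −16) − (−2232) = 252.
|n| = √(5184 + 11664 + 46656) = 252, so the distance is |252|/252 = 1.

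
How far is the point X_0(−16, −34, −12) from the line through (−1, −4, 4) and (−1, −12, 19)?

A direction vector is d = (0, −8, 15).
AP = (−15, −30, −16); AP·d = 0, |AP|² = 1381, |d|² = 289.
distance² = |AP|² − (AP·d)²/|d|² = 1381 − 0/289 = 1381, so the distance is √1381.

√1381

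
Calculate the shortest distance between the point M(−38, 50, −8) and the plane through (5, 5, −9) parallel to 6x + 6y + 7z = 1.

Parallel planes share the normal n = (6, 6, 7); since (5, 5, −9) lies on the plane, its equation is 6x + 6y + 7z = -3.
d = |6·(-38) + 6·50 + 7·(-8) − (-3)| / √(36 + 36 + 49) = |19| / 11 = 19/11.

19/11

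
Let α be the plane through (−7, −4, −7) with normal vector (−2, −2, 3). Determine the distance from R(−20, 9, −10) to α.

9√17/17

The plane has equation n·(r − (−7, −4, −7)) = 0, i.e. n·r = 1.
Then n·(−20, 9, −10) − 1 = −9.
|n| = √(4 + 4 + 9) = √17, so the distance is |-9|/√17 = 9√17/17.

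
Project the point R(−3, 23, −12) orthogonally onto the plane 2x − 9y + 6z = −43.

(1, 5, 0)

The perpendicular from R has direction n = (2, −9, 6): r = (−3, 23, −12) + μ(2, −9, 6).
Substitute into the plane: n·(R + μn) = -43 gives -285 + 121μ = -43, so μ = 2.
Foot = (−3, 23, −12) + 2·(2, −9, 6) = (1, 5, 0).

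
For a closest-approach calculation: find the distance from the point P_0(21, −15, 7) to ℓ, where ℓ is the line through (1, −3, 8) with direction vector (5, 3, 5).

9√6

Direction vector d = (5, 3, 5).
AP = (20, −12, −1), and AP × d = (−57, −105, 120).
|AP × d|² = 28674 and |d|² = 59, so the distance is √(28674/59) = √486 = 9√6.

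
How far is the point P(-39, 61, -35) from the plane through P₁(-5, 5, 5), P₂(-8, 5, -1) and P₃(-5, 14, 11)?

P₁P₂ = (-3, 0, -6) and P₁P₃ = (0, 9, 6), so a normal is n = P₁P₂ × P₁P₃ = (54, 18, -27).
Then n·(-39, 61, -35) - (-315) = 252.
|n| = √(2916 + 324 + 729) = 63, so the distance is |252|/63 = 4.

4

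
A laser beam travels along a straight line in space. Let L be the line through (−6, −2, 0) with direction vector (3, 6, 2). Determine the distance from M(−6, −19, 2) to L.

√97

Direction vector d = (3, 6, 2).
AP = (0, −17, 2), and AP × d = (−46, 6, 51).
|AP × d|² = 4753 and |d|² = 49, so the distance is √(4753/49) = √97.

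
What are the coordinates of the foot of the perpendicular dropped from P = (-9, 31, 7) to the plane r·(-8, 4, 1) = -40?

(15, 19, 4)

The perpendicular from P has direction n = (-8, 4, 1): r = (-9, 31, 7) + t(-8, 4, 1).
Substitute into the plane: n·(P + tn) = -40 gives 203 + 81t = -40, so t = -3.
Foot = (-9, 31, 7) + (-3)·(-8, 4, 1) = (15, 19, 4).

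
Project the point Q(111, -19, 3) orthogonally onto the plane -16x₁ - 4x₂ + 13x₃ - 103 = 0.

(47, -35, 55)

The perpendicular from Q has direction n = (-16, -4, 13): r = (111, -19, 3) + λ(-16, -4, 13).
Substitute into the plane: n·(Q + λn) = 103 gives -1661 + 441λ = 103, so λ = 4.
Foot = (111, -19, 3) + 4·(-16, -4, 13) = (47, -35, 55).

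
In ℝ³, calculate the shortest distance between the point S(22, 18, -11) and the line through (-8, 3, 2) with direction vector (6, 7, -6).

Direction vector d = (6, 7, -6).
AP = (30, 15, -13), and AP × d = (1, 102, 120).
|AP × d|² = 24805 and |d|² = 121, so the distance is √(24805/121) = √205.

√205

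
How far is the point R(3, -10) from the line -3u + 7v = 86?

d = |(-3)·3 + 7·(-10) − 86| / √(9 + 49) = |-165|/√58 = 165√58/58.

165√58/58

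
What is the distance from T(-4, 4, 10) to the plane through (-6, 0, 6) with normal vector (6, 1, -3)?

The plane has equation n·(r − (-6, 0, 6)) = 0, i.e. n·r = -54.
Then n·(-4, 4, 10) - (-54) = 4.
|n| = √(36 + 1 + 9) = √46, so the distance is |4|/√46 = 2√46/23.

2√46/23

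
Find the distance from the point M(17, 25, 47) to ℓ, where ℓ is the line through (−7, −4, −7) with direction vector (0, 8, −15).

Direction vector d = (0, 8, −15).
AP = (24, 29, 54); AP·d = -578, |AP|² = 4333, |d|² = 289.
distance² = |AP|² − (AP·d)²/|d|² = 4333 − 334084/289 = 3177, so the distance is 3√353.

3√353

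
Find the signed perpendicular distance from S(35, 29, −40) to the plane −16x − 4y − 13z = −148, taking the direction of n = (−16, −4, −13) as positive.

-8/21

n·S − (-148) = -8.
|n| = 21, so the signed distance is -8/21.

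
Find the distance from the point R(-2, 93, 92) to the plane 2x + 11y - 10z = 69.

2

d = |2·(-2) + 11·93 + (-10)·92 − 69| / √(4 + 121 + 100) = |30| / 15 = 2.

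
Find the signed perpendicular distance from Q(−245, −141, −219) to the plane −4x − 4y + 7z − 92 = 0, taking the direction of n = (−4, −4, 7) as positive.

-9

n·Q − 92 = -81.
|n| = 9, so the signed distance is -81/9 = -9.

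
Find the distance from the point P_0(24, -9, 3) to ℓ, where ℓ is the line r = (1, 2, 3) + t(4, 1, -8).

Direction vector d = (4, 1, -8).
AP = (23, -11, 0), and AP × d = (88, 184, 67).
|AP × d|² = 46089 and |d|² = 81, so the distance is √(46089/81) = √569.

√569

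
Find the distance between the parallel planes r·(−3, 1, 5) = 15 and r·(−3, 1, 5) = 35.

20/√35

Both planes have normal n = (−3, 1, 5), |n| = √35. Any point on the first plane is at distance |35 − 15|/|n| = 20/√35 from the second.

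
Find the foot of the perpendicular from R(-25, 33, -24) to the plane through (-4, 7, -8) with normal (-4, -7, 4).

n = (-4, -7, 4), |n|² = 81, and n·R − (-65) = -162.
t = -162/81 = -2, so the foot is R − t·n = (-25, 33, -24) − (-2)·(-4, -7, 4) = (-33, 19, -16).

(-33, 19, -16)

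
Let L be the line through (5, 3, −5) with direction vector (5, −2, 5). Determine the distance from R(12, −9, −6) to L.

Direction vector d = (5, −2, 5).
AP = (7, −12, −1); AP·d = 54, |AP|² = 194, |d|² = 54.
distance² = |AP|² − (AP·d)²/|d|² = 194 − 2916/54 = 140, so the distance is 2√35.

2√35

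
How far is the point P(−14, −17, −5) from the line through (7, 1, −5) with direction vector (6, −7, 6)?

3√85

Direction vector d = (6, −7, 6).
AP = (−21, −18, 0), and AP × d = (−108, 126, 255).
|AP × d|² = 92565 and |d|² = 121, so the distance is √(92565/121) = √765 = 3√85.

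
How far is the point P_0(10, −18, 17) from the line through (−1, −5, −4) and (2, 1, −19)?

A direction vector is d = (3, 6, −15).
AP = (11, −13, 21), and AP × d = (69, 228, 105).
|AP × d|² = 67770 and |d|² = 270, so the distance is √(67770/270) = √251.

√251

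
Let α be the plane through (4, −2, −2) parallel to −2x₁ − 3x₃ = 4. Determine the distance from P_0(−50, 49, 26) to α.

Parallel planes share the normal n = (−2, 0, −3); since (4, −2, −2) lies on the plane, its equation is −2x₁ − 3x₃ = -2.
Then n·(−50, 49, 26) − (−2) = 24.
|n| = √(4 + 0 + 9) = √13, so the distance is |24|/√13 = 24/√13.

24√13/13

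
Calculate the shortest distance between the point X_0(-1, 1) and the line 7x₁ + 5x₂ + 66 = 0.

64/√74

d = |7·(-1) + 5·1 − (-66)| / √(49 + 25) = |64|/√74 = 32√74/37.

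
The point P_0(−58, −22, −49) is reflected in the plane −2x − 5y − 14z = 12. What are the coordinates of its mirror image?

n = (−2, −5, −14), |n|² = 225, n·P_0 − 12 = 900, so t = 900/225 = 4.
Foot F = P_0 − 4·n = (−50, −2, 7); the reflection is 2F − P_0 = (−42, 18, 63).

(-42, 18, 63)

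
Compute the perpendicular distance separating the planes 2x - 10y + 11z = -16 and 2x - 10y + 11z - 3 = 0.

19/15

Both planes have normal n = (2, -10, 11), |n| = 15. Any point on the first plane is at distance |3 − (-16)|/|n| = 19/15 from the second.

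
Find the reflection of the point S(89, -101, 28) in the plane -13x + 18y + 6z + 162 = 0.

(-41, 79, 88)

With n = (-13, 18, 6), the signed offset is (n·S − (-162))/|n|² = -2645/529 = -5.
S' = S − 2t·n = (89, -101, 28) − (-10)·(-13, 18, 6) = (-41, 79, 88).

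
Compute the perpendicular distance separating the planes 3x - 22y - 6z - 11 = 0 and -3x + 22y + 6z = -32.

21/23

Divide the second equation by -1 to match normals: 3x - 22y - 6z = 32.
Both planes have normal n = (3, -22, -6), |n| = 23. Any point on the first plane is at distance |32 − 11|/|n| = 21/23 from the second.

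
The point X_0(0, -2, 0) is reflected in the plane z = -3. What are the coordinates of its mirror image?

With n = (0, 0, 1), the signed offset is (n·X_0 − (-3))/|n|² = 3/1 = 3.
X_0' = X_0 − 2t·n = (0, -2, 0) − 6·(0, 0, 1) = (0, -2, -6).

(0, -2, -6)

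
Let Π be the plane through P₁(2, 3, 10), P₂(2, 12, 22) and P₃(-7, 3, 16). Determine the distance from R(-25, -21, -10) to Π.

P₁P₂ = (0, 9, 12) and P₁P₃ = (-9, 0, 6), so a normal is n = P₁P₂ × P₁P₃ = (54, -108, 81).
n = (54, -108, 81); n·P − 594 = -486; |n| = 27√29; distance = 486/(27√29) = 18/√29.

18√29/29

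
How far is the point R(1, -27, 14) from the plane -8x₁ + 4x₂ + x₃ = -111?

Normal vector n = (-8, 4, 1), and n·(1, -27, 14) - (-111) = 9.
|n| = √(64 + 16 + 1) = 9, so the distance is |9|/9 = 1.

1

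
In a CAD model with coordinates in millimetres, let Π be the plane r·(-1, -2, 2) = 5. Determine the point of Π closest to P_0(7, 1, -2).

(5, -3, 2)

The perpendicular from P_0 has direction n = (-1, -2, 2): r = (7, 1, -2) + λ(-1, -2, 2).
Substitute into the plane: n·(P_0 + λn) = 5 gives -13 + 9λ = 5, so λ = 2.
Foot = (7, 1, -2) + 2·(-1, -2, 2) = (5, -3, 2).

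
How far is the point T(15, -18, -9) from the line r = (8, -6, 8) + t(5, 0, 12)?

√313

Direction vector d = (5, 0, 12).
AP = (7, -12, -17), and AP × d = (-144, -169, 60).
|AP × d|² = 52897 and |d|² = 169, so the distance is √(52897/169) = √313.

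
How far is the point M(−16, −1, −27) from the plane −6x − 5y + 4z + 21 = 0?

d = |(-6)·(-16) + (-5)·(-1) + 4·(-27) − (-21)| / √(36 + 25 + 16) = |14| / √77 = 14/√77.

14/√77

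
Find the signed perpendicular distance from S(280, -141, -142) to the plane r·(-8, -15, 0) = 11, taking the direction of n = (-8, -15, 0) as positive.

n·S − 11 = -136.
|n| = 17, so the signed distance is -136/17 = -8.

-8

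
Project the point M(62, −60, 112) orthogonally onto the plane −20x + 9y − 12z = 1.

The perpendicular from M has direction n = (−20, 9, −12): r = (62, −60, 112) + λ(−20, 9, −12).
Substitute into the plane: n·(M + λn) = 1 gives -3124 + 625λ = 1, so λ = 5.
Foot = (62, −60, 112) + 5·(−20, 9, −12) = (−38, −15, 52).

(-38, -15, 52)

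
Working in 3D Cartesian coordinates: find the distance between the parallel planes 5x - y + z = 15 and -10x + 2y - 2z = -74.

Divide the second equation by -2 to match normals: 5x - y + z = 37.
With common normal n = (5, -1, 1) (|n| = 3√3), the distance is |15 − 37|/|n| = 22/(3√3).

22/(3√3)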